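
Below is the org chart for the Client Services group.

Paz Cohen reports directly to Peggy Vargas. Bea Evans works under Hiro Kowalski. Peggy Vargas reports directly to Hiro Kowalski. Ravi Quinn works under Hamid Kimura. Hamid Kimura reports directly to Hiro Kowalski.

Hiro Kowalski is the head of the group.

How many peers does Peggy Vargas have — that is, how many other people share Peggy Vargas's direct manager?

2

Peggy Vargas reports to Hiro Kowalski. Hiro Kowalski's other direct reports are Bea Evans, Hamid Kimura — 2 peers.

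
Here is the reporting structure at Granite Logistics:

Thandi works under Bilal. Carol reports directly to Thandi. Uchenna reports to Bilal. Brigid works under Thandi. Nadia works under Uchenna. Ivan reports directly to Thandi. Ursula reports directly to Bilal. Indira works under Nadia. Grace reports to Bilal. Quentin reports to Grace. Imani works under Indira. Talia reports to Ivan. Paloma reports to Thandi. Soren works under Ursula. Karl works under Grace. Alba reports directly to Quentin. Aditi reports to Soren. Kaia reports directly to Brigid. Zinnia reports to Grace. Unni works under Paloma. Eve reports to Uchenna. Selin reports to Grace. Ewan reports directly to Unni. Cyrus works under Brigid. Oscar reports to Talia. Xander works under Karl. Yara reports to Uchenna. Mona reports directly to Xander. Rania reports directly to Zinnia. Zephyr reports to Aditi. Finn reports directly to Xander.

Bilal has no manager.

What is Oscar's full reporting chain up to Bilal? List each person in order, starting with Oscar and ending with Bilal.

Oscar -> Talia -> Ivan -> Thandi -> Bilal

Oscar reports to Talia. Talia reports to Ivan. Ivan reports to Thandi. Thandi reports to Bilal. Bilal is at the top.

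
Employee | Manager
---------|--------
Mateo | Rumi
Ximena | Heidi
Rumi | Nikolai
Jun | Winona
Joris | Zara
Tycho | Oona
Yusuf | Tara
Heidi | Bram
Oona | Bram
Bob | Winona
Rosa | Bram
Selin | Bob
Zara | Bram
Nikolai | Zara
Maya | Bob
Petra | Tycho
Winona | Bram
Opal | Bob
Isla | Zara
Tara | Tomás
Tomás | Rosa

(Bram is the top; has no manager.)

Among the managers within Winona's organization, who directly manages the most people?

Bob

Direct-report counts within Winona's organization: Winona has 2; Bob has 3. The largest is 3, held by Bob.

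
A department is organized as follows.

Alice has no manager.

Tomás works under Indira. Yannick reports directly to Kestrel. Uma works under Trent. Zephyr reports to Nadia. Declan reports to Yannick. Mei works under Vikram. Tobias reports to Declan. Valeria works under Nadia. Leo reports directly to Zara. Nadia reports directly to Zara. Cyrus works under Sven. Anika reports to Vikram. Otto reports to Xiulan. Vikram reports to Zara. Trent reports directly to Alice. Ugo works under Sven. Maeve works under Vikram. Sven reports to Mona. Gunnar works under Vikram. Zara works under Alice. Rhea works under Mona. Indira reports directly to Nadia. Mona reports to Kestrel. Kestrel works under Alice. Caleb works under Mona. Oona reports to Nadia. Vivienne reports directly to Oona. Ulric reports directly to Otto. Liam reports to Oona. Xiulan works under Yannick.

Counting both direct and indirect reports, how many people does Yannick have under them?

5

Yannick directly manages Xiulan, Declan. Under Xiulan: Otto, Ulric (2). Under Declan: Tobias (1). So Yannick's organization is 2 direct reports plus everyone under them: 3 + 2 = 5.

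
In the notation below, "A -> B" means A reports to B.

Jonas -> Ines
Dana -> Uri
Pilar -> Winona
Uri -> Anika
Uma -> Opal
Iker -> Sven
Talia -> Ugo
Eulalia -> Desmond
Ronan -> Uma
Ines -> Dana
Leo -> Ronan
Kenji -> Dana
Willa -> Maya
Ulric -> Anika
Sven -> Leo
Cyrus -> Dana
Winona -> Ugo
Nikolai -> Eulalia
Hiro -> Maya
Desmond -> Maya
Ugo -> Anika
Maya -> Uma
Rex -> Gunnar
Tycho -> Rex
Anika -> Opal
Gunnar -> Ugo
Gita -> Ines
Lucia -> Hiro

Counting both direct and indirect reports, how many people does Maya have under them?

Maya directly manages Willa, Hiro, Desmond. Willa has no reports. Under Hiro: Lucia (1). Under Desmond: Eulalia, Nikolai (2). So Maya's organization is 3 direct reports plus everyone under them: 1 + 2 + 3 = 6.

6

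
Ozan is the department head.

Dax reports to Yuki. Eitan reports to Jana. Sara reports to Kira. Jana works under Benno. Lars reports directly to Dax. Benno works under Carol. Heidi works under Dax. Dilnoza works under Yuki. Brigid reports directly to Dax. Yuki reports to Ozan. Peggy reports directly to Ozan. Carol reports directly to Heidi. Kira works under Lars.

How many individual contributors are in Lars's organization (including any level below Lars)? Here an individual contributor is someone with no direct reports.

1

The only person in Lars's organization with no one reporting to them is Sara. That is 1.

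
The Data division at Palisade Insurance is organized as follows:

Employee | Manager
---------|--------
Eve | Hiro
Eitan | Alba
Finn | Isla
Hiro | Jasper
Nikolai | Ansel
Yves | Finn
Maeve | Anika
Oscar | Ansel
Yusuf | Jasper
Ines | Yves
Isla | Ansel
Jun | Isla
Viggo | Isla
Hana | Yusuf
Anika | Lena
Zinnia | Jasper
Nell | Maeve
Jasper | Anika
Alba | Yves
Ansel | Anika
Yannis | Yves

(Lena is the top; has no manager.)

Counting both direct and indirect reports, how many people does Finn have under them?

Finn directly manages Yves. Under Yves: Yannis, Alba, Eitan, Ines (4). That's 5 in total.

5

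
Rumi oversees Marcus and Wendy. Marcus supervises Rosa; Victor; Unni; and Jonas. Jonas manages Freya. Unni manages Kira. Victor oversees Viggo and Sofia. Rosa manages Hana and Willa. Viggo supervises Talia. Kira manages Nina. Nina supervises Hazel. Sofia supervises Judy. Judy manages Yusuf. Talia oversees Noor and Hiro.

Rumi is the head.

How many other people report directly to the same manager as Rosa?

3

Rosa reports to Marcus. Marcus's other direct reports are Jonas, Unni, Victor — 3 peers.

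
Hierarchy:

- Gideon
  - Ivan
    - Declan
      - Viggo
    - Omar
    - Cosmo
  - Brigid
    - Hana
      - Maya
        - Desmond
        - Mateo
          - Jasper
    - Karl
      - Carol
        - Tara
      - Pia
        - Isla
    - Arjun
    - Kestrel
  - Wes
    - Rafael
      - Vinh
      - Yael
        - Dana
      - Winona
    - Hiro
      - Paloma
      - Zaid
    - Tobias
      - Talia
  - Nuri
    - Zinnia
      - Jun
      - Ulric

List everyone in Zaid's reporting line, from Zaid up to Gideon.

Zaid reports to Hiro. Hiro reports to Wes. Wes reports to Gideon. Gideon is at the top.

Zaid -> Hiro -> Wes -> Gideon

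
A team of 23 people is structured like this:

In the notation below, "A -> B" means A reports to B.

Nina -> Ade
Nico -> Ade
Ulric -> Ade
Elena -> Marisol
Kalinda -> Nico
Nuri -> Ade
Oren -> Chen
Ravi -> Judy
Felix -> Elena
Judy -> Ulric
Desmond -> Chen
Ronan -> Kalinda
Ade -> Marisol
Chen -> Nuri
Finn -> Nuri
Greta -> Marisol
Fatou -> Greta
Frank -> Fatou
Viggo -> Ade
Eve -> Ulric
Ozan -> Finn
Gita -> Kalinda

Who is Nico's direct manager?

Ade

Nico reports directly to Ade.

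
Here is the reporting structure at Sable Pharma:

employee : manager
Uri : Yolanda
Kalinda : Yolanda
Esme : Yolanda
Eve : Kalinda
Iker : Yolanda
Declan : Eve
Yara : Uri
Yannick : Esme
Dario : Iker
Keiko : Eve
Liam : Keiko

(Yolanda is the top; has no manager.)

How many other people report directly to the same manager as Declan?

Declan reports to Eve. Eve's other direct reports are Keiko — 1 peer.

1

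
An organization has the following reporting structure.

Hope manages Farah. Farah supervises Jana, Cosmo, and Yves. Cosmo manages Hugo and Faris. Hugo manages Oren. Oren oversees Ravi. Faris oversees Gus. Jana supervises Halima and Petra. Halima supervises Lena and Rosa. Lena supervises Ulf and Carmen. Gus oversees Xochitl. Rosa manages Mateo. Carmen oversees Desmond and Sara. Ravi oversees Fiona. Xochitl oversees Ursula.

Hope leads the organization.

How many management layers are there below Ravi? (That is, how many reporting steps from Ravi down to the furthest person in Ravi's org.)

The longest chain under Ravi runs Ravi → Fiona, which is 1 level below Ravi.

1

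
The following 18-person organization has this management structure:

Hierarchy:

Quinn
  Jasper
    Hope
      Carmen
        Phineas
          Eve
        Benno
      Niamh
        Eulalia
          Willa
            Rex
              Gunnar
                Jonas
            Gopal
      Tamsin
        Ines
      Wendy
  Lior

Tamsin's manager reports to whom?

Jasper

Tamsin reports to Hope, and Hope reports to Jasper. So Tamsin's skip-level manager is Jasper.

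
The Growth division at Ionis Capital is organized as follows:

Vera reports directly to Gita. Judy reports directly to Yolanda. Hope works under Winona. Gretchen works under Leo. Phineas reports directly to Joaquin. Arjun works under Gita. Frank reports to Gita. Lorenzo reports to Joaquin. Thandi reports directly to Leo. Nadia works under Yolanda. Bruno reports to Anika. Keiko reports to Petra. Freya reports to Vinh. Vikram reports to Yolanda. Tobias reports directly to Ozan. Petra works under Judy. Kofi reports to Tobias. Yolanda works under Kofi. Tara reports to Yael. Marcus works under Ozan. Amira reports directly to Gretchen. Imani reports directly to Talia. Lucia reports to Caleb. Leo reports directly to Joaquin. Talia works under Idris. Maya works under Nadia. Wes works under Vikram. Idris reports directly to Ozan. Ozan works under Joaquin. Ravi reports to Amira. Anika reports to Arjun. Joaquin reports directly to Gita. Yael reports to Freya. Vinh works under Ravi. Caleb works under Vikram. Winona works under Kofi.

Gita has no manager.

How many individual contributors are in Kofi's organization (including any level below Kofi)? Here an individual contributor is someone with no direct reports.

5

The people in Kofi's organization with no one reporting to them are Maya, Keiko, Wes, Lucia, Hope. That is 5.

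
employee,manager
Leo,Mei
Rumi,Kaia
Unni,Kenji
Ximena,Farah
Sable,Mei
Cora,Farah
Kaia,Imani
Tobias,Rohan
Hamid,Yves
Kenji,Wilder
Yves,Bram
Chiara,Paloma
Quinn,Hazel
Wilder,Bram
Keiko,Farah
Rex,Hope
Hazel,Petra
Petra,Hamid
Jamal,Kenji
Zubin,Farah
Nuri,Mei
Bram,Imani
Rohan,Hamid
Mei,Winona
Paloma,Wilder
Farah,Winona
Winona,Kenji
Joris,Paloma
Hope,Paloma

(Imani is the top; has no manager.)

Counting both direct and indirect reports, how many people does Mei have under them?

Mei directly manages Nuri, Sable, Leo. Nuri has no reports. Sable has no reports. Leo has no reports. So Mei's organization is 3 direct reports plus everyone under them: 1 + 1 + 1 = 3.

3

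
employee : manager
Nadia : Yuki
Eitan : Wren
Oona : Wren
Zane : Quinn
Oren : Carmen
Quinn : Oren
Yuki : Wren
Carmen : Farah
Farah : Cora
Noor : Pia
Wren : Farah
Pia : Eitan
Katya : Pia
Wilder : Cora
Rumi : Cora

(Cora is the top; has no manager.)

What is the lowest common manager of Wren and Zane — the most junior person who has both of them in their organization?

Farah

Wren's chain of managers is Farah, Cora. Zane's chain of managers is Quinn, Oren, Carmen, Farah, Cora. The first manager that appears in both chains is Farah.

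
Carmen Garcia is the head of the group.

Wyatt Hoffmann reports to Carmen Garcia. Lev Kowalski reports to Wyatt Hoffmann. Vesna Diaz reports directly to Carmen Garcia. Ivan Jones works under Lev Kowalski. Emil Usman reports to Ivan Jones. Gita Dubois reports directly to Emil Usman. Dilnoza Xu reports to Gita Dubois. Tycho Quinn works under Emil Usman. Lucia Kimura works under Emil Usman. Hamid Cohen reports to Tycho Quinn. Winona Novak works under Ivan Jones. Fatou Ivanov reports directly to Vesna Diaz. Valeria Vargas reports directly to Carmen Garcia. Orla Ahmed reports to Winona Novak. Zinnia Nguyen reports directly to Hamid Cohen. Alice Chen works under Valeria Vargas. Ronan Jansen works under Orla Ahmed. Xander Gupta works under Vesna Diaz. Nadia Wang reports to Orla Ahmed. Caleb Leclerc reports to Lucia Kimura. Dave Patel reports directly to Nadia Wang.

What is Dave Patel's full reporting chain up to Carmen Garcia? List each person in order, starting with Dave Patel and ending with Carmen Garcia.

Dave Patel reports to Nadia Wang. Nadia Wang reports to Orla Ahmed. Orla Ahmed reports to Winona Novak. Winona Novak reports to Ivan Jones. Ivan Jones reports to Lev Kowalski. Lev Kowalski reports to Wyatt Hoffmann. Wyatt Hoffmann reports to Carmen Garcia. Carmen Garcia is at the top.

Dave Patel -> Nadia Wang -> Orla Ahmed -> Winona Novak -> Ivan Jones -> Lev Kowalski -> Wyatt Hoffmann -> Carmen Garcia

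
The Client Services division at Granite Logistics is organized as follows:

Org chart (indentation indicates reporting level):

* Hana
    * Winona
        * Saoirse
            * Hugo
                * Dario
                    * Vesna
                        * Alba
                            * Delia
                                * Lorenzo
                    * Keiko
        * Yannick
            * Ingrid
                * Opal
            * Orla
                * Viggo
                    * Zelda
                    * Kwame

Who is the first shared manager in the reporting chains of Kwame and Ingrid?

Kwame's chain of managers is Viggo, Orla, Yannick, Winona, Hana. Ingrid's chain of managers is Yannick, Winona, Hana. The first manager that appears in both chains is Yannick.

Yannick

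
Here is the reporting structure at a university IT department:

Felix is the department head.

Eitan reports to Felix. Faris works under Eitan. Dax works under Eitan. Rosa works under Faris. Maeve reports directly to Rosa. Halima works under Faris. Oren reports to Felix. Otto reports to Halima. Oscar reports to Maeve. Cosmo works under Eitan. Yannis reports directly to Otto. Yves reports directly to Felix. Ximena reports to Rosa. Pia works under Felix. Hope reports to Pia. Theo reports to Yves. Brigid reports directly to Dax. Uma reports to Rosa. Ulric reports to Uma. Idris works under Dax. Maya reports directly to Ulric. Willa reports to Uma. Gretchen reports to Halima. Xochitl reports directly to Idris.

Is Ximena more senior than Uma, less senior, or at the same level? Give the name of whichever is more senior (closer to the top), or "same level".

same level

Both Ximena and Uma are 4 levels below Felix.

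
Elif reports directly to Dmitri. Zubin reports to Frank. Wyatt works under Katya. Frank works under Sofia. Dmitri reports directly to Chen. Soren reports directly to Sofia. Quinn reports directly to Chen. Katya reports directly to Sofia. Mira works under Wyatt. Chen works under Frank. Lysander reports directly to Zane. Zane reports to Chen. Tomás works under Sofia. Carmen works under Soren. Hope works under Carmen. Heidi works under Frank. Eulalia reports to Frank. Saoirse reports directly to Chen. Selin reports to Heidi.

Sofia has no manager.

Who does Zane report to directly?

Zane reports directly to Chen.

Chen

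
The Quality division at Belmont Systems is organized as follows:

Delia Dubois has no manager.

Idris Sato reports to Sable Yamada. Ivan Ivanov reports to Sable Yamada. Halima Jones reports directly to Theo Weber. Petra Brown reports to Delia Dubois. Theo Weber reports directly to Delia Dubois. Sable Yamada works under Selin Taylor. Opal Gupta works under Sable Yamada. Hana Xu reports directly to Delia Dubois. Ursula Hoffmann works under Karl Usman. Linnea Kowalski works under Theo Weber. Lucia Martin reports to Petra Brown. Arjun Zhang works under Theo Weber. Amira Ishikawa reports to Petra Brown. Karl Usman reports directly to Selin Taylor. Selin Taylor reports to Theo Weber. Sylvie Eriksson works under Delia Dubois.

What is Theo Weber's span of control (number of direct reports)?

Theo Weber directly manages Selin Taylor, Arjun Zhang, Linnea Kowalski, Halima Jones. That is 4 direct reports.

4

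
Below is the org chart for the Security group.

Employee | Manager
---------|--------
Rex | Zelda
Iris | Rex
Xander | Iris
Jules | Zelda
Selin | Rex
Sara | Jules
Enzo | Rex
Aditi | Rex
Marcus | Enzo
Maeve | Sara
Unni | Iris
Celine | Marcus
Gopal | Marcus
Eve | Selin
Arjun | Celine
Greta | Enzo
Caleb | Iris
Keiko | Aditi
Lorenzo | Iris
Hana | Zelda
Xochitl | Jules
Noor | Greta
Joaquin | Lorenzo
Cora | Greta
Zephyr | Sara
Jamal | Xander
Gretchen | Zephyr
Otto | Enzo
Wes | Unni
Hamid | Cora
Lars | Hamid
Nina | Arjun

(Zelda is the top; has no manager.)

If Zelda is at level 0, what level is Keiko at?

3

Chain from Keiko up to Zelda: Keiko → Aditi → Rex → Zelda. That is 3 steps up, so Keiko is 3 levels below Zelda.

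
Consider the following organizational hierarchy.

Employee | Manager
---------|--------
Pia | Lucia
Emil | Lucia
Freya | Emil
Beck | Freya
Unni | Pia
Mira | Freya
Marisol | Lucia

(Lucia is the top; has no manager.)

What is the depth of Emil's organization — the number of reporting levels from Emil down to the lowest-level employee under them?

2

The longest chain under Emil runs Emil → Freya → Mira, which is 2 levels below Emil.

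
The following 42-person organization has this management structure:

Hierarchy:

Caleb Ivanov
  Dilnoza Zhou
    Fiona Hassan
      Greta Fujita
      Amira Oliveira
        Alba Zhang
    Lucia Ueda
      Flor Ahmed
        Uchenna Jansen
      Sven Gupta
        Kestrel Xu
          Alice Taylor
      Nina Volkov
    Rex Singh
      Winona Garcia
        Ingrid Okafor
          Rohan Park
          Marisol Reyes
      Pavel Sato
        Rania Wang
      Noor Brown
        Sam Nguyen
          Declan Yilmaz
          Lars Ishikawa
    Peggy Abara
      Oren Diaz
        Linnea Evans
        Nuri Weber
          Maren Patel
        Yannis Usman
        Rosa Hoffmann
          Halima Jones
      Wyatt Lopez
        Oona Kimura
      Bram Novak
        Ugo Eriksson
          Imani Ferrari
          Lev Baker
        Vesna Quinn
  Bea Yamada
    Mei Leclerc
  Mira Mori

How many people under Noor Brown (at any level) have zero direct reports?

The people in Noor Brown's organization with no one reporting to them are Lars Ishikawa, Declan Yilmaz. That is 2.

2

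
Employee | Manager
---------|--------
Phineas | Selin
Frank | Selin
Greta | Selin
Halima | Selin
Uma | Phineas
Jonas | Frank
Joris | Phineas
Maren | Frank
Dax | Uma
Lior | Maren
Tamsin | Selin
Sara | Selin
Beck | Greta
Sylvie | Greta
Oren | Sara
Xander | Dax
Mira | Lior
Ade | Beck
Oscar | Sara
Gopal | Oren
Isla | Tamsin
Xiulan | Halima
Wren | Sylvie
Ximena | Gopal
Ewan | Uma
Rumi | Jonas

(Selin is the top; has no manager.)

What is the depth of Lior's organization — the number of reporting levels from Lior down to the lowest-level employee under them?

1

The longest chain under Lior runs Lior → Mira, which is 1 level below Lior.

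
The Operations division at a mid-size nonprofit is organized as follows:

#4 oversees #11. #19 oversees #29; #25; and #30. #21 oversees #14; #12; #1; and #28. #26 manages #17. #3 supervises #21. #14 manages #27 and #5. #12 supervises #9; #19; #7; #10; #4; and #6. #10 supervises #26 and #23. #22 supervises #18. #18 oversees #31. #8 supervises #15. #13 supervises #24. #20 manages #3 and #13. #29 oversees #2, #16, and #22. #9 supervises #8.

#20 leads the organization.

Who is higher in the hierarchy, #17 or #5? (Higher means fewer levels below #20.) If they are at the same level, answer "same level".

#5

#17 is 6 levels below #20; #5 is 4. #5 is higher.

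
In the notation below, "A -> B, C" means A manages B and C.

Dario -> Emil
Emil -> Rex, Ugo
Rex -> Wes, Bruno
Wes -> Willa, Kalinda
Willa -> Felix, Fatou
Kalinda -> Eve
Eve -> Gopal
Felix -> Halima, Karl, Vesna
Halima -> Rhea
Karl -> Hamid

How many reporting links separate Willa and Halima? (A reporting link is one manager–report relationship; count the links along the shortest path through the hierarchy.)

2

Halima is in Willa's organization: the chain from Halima up to Willa is Halima → Felix → Willa, which is 2 links.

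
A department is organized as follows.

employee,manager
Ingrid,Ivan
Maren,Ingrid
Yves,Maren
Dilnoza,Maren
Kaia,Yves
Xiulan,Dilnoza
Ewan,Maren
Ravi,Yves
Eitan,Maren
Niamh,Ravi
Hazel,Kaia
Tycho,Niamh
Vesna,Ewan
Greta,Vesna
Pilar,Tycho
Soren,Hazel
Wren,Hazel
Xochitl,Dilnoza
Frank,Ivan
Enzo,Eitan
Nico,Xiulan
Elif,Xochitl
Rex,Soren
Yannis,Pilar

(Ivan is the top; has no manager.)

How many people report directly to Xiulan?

1

Xiulan directly manages Nico. That is 1 direct report.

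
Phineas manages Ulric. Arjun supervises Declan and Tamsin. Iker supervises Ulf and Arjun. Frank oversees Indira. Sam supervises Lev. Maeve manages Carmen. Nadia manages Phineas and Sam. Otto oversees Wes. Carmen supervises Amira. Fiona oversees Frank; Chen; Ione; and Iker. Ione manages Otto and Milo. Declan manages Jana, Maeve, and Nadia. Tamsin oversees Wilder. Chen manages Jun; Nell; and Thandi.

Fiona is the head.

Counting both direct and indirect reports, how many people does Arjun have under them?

Arjun directly manages Declan, Tamsin. Under Declan: Maeve, Carmen, Amira, Jana, Nadia, Sam, Lev, Phineas, Ulric (9). Under Tamsin: Wilder (1). So Arjun's organization is 2 direct reports plus everyone under them: 10 + 2 = 12.

12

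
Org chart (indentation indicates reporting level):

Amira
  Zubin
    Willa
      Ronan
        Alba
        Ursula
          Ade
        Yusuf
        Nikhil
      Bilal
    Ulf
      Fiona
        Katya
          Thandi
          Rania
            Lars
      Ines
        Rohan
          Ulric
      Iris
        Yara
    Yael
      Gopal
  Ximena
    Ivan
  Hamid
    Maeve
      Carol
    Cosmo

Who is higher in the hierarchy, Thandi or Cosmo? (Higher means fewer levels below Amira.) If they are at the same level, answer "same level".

Thandi is 5 levels below Amira; Cosmo is 2. Cosmo is higher.

Cosmo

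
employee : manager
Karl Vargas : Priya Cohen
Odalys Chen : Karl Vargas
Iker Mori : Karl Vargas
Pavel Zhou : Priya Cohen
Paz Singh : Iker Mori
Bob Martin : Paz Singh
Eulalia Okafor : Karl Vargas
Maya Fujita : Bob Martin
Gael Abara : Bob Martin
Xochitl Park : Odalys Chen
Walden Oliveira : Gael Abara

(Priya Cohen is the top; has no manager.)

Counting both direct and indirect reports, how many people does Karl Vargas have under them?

9

Karl Vargas directly manages Odalys Chen, Iker Mori, Eulalia Okafor. Under Odalys Chen: Xochitl Park (1). Under Iker Mori: Paz Singh, Bob Martin, Gael Abara, Walden Oliveira, Maya Fujita (5). Eulalia Okafor has no reports. So Karl Vargas's organization is 3 direct reports plus everyone under them: 2 + 6 + 1 = 9.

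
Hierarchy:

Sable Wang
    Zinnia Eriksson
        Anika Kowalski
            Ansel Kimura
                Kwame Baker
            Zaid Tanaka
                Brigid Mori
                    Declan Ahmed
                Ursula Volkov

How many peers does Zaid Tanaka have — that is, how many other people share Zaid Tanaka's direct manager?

1

Zaid Tanaka reports to Anika Kowalski. Anika Kowalski's other direct reports are Ansel Kimura — 1 peer.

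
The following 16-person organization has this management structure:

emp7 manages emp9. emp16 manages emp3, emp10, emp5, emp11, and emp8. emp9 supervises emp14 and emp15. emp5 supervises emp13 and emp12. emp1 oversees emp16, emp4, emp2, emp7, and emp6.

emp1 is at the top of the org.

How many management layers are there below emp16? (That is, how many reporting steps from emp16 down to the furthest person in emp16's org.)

2

The longest chain under emp16 runs emp16 → emp5 → emp12, which is 2 levels below emp16.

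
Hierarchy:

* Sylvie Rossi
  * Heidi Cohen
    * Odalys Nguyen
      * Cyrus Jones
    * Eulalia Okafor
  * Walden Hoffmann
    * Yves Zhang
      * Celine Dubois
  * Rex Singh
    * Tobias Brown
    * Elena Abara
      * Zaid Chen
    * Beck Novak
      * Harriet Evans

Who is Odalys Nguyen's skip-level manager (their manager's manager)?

Odalys Nguyen reports to Heidi Cohen, and Heidi Cohen reports to Sylvie Rossi. So Odalys Nguyen's skip-level manager is Sylvie Rossi.

Sylvie Rossi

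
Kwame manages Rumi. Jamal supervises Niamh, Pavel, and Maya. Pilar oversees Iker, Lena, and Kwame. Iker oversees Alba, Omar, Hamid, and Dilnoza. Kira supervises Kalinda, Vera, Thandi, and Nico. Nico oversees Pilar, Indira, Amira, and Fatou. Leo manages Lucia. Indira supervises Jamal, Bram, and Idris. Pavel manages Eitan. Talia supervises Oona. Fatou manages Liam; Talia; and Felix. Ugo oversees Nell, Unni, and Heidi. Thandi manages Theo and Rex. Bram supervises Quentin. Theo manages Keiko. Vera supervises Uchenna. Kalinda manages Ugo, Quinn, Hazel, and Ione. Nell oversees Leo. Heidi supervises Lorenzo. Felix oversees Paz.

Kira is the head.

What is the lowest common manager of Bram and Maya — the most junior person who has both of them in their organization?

Bram's chain of managers is Indira, Nico, Kira. Maya's chain of managers is Jamal, Indira, Nico, Kira. The first manager that appears in both chains is Indira.

Indira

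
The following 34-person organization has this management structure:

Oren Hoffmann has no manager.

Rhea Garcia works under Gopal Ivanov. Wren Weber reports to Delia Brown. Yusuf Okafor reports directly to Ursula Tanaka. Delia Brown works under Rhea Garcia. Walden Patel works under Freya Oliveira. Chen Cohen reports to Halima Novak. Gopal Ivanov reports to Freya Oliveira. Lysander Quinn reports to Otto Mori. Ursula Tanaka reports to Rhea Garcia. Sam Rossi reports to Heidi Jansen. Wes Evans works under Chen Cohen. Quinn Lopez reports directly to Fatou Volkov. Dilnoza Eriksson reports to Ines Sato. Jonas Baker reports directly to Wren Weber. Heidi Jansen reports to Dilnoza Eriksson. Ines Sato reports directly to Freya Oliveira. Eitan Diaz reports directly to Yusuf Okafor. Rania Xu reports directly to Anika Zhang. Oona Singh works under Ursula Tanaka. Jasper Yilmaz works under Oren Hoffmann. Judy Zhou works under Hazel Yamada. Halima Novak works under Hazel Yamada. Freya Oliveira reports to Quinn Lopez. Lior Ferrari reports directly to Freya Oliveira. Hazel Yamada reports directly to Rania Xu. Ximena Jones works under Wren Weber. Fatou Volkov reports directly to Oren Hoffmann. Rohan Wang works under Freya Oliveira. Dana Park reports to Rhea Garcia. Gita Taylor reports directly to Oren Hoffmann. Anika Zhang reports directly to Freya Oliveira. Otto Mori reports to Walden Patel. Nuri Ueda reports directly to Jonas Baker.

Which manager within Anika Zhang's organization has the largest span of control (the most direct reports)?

Hazel Yamada

Direct-report counts within Anika Zhang's organization: Anika Zhang has 1; Rania Xu has 1; Hazel Yamada has 2; Halima Novak has 1; Chen Cohen has 1. The largest is 2, held by Hazel Yamada.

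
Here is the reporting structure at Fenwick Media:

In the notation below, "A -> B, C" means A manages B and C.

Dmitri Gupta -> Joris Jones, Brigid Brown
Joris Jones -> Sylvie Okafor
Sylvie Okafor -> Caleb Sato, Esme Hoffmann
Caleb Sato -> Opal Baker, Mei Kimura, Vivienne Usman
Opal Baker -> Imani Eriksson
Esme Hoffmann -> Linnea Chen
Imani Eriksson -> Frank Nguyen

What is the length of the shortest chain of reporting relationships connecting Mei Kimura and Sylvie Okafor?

2

Mei Kimura is in Sylvie Okafor's organization: the chain from Mei Kimura up to Sylvie Okafor is Mei Kimura → Caleb Sato → Sylvie Okafor, which is 2 links.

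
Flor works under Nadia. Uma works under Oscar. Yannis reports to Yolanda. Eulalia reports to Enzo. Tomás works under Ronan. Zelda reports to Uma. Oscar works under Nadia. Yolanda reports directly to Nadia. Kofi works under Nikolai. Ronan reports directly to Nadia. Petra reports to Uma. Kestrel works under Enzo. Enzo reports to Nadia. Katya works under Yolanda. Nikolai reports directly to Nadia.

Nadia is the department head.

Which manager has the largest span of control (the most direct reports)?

Nadia

Direct-report counts: Nadia has 6; Oscar has 1; Uma has 2; Yolanda has 2; Enzo has 2; Nikolai has 1; Ronan has 1. The largest is 6, held by Nadia.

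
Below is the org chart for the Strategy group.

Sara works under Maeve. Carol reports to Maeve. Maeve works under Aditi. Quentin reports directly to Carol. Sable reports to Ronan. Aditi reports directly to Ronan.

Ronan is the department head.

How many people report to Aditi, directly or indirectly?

Aditi directly manages Maeve. Under Maeve: Sara, Carol, Quentin (3). That's 4 in total.

4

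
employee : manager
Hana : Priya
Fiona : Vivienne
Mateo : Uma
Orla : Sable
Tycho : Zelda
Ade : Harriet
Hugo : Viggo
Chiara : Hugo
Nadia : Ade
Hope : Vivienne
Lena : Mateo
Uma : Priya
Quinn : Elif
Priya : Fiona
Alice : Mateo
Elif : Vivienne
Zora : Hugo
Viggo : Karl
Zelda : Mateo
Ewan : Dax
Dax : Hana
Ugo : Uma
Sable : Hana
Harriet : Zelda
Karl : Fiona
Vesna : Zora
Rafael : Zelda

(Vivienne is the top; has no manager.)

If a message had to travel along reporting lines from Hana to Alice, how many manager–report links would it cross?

4

Hana is 1 level below Priya, and Alice is 3 levels below Priya (their lowest common manager). The shortest path runs up from Hana to Priya and back down to Alice: 1 + 3 = 4 links.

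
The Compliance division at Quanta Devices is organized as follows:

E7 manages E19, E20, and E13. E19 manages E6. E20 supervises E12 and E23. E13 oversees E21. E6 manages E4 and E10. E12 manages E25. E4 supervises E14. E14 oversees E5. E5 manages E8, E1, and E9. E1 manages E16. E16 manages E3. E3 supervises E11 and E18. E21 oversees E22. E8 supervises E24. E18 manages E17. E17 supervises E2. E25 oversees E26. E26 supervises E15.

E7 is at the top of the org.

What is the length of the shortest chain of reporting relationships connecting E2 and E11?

E2 is 3 levels below E3, and E11 is 1 level below E3 (their lowest common manager). The shortest path runs up from E2 to E3 and back down to E11: 3 + 1 = 4 links.

4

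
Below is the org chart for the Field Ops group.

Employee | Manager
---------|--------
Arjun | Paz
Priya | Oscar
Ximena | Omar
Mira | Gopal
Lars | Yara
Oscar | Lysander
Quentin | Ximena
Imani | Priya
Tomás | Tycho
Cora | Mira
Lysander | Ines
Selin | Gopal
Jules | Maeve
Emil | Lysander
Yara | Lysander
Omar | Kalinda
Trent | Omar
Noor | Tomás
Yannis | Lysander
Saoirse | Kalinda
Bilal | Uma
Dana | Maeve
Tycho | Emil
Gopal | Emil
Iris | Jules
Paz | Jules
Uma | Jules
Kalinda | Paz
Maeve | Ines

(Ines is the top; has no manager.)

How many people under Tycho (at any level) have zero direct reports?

The only person in Tycho's organization with no one reporting to them is Noor. That is 1.

1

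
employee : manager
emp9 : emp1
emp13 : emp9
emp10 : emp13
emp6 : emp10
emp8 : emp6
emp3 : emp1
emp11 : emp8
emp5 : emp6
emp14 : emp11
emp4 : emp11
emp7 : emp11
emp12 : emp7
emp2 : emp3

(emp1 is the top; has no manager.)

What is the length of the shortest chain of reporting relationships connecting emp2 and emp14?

9

emp2 is 2 levels below emp1, and emp14 is 7 levels below emp1 (their lowest common manager). The shortest path runs up from emp2 to emp1 and back down to emp14: 2 + 7 = 9 links.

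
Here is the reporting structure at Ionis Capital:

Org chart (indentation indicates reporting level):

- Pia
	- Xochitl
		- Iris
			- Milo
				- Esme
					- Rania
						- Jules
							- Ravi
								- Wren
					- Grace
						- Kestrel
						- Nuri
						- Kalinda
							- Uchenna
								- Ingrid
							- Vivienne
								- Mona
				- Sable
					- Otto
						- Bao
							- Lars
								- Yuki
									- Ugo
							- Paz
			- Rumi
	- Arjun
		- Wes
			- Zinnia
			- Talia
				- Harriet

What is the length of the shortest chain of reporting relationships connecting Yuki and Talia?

Yuki is 8 levels below Pia, and Talia is 3 levels below Pia (their lowest common manager). The shortest path runs up from Yuki to Pia and back down to Talia: 8 + 3 = 11 links.

11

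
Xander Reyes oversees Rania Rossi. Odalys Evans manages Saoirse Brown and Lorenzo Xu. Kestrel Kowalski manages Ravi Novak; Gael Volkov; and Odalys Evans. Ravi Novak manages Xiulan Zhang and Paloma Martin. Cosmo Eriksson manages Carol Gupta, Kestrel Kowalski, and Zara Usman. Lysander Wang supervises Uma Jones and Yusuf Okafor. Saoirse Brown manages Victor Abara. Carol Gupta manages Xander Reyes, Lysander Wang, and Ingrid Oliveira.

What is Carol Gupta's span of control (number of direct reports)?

Carol Gupta directly manages Xander Reyes, Lysander Wang, Ingrid Oliveira. That is 3 direct reports.

3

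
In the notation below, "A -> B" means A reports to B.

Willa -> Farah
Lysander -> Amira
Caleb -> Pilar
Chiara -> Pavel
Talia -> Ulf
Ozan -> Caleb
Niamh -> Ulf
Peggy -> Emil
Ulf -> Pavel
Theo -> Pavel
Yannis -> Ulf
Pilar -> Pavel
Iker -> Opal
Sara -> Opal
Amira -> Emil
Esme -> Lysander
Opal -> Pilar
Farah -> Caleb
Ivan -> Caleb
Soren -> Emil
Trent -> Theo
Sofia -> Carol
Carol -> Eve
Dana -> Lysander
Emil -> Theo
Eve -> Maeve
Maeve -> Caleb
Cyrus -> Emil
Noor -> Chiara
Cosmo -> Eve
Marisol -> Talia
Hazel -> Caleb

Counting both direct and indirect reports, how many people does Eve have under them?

Eve directly manages Carol, Cosmo. Under Carol: Sofia (1). Cosmo has no reports. So Eve's organization is 2 direct reports plus everyone under them: 2 + 1 = 3.

3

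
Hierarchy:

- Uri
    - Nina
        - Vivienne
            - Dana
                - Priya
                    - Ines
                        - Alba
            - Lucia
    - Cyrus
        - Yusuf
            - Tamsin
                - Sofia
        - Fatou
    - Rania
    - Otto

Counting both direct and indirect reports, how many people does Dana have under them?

3

Dana directly manages Priya. Under Priya: Ines, Alba (2). That's 3 in total.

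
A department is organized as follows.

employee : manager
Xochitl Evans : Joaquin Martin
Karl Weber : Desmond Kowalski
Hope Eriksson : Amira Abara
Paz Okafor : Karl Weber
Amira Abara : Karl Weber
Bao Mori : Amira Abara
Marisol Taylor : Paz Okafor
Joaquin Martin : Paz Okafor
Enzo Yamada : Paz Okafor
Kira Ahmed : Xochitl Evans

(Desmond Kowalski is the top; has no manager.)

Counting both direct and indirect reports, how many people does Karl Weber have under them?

Karl Weber directly manages Paz Okafor, Amira Abara. Under Paz Okafor: Marisol Taylor, Enzo Yamada, Joaquin Martin, Xochitl Evans, Kira Ahmed (5). Under Amira Abara: Bao Mori, Hope Eriksson (2). So Karl Weber's organization is 2 direct reports plus everyone under them: 6 + 3 = 9.

9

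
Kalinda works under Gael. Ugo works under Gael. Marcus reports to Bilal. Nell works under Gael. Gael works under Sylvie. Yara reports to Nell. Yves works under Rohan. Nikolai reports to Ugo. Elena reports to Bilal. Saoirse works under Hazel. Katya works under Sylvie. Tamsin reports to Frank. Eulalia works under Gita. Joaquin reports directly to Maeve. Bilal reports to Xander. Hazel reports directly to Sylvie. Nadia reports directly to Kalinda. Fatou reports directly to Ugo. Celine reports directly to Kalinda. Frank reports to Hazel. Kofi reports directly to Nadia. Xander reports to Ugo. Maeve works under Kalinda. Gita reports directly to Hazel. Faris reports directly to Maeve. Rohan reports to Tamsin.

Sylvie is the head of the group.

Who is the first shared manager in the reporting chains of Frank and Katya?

Frank's chain of managers is Hazel, Sylvie. Katya's chain of managers is Sylvie. The first manager that appears in both chains is Sylvie.

Sylvie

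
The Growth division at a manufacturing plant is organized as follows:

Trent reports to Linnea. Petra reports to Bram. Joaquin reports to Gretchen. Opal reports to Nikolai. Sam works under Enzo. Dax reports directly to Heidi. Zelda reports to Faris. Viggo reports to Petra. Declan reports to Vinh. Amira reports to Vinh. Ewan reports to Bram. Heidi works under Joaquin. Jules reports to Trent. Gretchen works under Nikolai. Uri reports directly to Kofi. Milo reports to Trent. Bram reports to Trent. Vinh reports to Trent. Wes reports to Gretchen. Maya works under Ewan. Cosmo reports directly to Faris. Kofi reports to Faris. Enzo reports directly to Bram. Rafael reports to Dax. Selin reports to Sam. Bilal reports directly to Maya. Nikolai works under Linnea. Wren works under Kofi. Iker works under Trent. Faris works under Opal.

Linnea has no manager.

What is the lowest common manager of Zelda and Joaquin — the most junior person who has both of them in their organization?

Nikolai

Zelda's chain of managers is Faris, Opal, Nikolai, Linnea. Joaquin's chain of managers is Gretchen, Nikolai, Linnea. The first manager that appears in both chains is Nikolai.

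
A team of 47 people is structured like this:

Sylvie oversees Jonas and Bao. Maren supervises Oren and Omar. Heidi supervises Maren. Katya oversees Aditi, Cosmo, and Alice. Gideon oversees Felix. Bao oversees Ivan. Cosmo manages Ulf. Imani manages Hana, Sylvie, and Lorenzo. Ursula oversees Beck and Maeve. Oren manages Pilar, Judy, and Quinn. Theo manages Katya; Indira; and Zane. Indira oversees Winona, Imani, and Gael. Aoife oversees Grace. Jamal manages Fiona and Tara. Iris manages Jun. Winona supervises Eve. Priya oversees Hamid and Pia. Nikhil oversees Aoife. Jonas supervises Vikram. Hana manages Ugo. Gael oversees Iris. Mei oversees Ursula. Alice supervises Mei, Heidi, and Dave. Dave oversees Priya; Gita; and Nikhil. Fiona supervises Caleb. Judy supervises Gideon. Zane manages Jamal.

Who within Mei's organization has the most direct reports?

Ursula

Direct-report counts within Mei's organization: Mei has 1; Ursula has 2. The largest is 2, held by Ursula.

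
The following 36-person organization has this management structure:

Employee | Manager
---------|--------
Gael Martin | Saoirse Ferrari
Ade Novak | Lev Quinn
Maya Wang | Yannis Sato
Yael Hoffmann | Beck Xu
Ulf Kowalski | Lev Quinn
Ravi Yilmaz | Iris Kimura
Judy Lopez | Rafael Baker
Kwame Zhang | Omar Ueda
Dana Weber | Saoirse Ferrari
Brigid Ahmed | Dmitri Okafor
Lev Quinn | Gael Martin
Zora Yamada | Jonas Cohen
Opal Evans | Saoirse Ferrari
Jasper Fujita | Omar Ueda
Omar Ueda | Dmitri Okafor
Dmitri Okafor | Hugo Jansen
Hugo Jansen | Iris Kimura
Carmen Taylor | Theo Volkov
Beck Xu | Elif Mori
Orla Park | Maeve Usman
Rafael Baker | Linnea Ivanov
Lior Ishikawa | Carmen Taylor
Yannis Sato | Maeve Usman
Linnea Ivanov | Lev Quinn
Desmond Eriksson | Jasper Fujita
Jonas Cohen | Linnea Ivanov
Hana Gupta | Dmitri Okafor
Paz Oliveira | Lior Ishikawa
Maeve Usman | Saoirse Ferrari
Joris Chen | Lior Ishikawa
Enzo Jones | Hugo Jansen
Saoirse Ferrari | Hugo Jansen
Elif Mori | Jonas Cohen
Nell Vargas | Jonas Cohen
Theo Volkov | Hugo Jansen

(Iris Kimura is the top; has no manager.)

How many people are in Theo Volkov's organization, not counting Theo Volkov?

Theo Volkov directly manages Carmen Taylor. Under Carmen Taylor: Lior Ishikawa, Paz Oliveira, Joris Chen (3). That's 4 in total.

4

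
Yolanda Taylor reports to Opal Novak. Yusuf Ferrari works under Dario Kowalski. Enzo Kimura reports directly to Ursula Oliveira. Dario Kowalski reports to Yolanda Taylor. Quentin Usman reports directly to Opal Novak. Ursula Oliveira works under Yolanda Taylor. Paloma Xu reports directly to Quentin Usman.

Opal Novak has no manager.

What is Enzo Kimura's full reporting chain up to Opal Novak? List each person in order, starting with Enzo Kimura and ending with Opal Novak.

Enzo Kimura -> Ursula Oliveira -> Yolanda Taylor -> Opal Novak

Enzo Kimura reports to Ursula Oliveira. Ursula Oliveira reports to Yolanda Taylor. Yolanda Taylor reports to Opal Novak. Opal Novak is at the top.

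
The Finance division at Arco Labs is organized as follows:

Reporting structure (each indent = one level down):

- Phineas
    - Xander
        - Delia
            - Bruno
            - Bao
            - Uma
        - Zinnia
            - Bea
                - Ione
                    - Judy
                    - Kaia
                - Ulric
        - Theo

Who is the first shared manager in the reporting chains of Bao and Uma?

Bao's chain of managers is Delia, Xander, Phineas. Uma's chain of managers is Delia, Xander, Phineas. The first manager that appears in both chains is Delia.

Delia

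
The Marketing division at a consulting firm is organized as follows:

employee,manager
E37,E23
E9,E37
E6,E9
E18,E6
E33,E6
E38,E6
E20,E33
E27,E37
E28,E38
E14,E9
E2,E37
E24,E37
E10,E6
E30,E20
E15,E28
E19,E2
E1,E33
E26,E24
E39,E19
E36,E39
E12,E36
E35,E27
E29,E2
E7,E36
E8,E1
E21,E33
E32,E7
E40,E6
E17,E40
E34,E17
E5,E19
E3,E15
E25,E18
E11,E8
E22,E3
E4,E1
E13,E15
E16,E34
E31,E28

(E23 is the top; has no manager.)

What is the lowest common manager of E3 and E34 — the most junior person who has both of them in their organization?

E3's chain of managers is E15, E28, E38, E6, E9, E37, E23. E34's chain of managers is E17, E40, E6, E9, E37, E23. The first manager that appears in both chains is E6.

E6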